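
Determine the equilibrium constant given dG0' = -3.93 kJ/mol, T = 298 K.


Keq = exp(-dG0 * 1000 / (R * T))
Keq = exp(-(-3.93) * 1000 / (8.314 * 298))
Keq = 4.8853

4.8853


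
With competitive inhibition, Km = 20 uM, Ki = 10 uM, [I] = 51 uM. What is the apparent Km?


Km_app = Km * (1 + [I]/Ki)
Km_app = 20 * (1 + 51/10)
Km_app = 122.0 uM

122.0 uM


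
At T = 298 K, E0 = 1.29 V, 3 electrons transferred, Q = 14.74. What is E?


E = E0 - (RT/nF) * ln(Q)
E = 1.29 - (8.314 * 298 / (3 * 96485)) * ln(14.74)
E = 1.267 V

1.267 V


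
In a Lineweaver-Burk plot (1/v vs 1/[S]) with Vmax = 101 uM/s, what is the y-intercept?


y-intercept = 1/Vmax
= 1/101
= 0.0099 s/uM

0.0099 s/uM


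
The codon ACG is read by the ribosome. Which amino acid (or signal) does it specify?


Standard genetic code lookup.
Codon ACG -> Thr

Thr


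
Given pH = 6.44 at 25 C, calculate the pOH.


pOH = 14 - pH
pOH = 14 - 6.44
pOH = 7.56

7.56


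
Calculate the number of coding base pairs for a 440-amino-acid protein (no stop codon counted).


Each amino acid = 1 codon = 3 bp
bp = 440 * 3 = 1320 bp

1320 bp


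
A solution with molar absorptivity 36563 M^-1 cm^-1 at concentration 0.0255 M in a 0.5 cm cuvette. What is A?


A = epsilon * c * l
A = 36563 * 0.0255 * 0.5
A = 466.1782

466.1782


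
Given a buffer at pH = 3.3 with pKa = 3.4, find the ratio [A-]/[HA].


[A-]/[HA] = 10^(pH - pKa)
= 10^(3.3 - 3.4)
= 0.7943

0.7943


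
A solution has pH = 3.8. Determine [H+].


[H+] = 10^(-pH)
[H+] = 10^(-3.8)
[H+] = 1.585e-04 M

1.585e-04 M


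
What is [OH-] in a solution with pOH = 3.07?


[OH-] = 10^(-pOH)
[OH-] = 10^(-3.07)
[OH-] = 8.511e-04 M

8.511e-04 M


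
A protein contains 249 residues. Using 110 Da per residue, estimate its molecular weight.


MW = n_residues * 110 Da
MW = 249 * 110
MW = 27390 Da

27390 Da


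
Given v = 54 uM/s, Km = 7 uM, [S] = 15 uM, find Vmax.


Vmax = v * (Km + [S]) / [S]
Vmax = 54 * (7 + 15) / 15
Vmax = 79.2 uM/s

79.2 uM/s


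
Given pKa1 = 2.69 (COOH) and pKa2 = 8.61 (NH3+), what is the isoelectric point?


pI = (pKa1 + pKa2) / 2
pI = (2.69 + 8.61) / 2
pI = 5.65

5.65


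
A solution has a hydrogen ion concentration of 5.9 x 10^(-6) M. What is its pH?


pH = -log10([H+])
pH = -log10(5.9 x 10^(-6))
pH = 5.2291

5.2291


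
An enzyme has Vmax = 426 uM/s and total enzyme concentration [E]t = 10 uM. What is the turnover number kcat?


kcat = Vmax / [E]t
kcat = 426 / 10
kcat = 42.6 s^-1

42.6 s^-1


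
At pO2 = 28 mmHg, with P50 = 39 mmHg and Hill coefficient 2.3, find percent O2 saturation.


Y = pO2^n / (P50^n + pO2^n)
Y = 28^2.3 / (39^2.3 + 28^2.3)
Y = 31.82%

31.82%


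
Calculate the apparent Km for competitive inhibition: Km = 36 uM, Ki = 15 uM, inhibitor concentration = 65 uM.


Km_app = Km * (1 + [I]/Ki)
Km_app = 36 * (1 + 65/15)
Km_app = 192.0 uM

192.0 uM


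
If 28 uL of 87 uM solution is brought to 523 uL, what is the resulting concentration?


C2 = C1 * V1 / V2
C2 = 87 * 28 / 523
C2 = 4.6577 uM

4.6577 uM


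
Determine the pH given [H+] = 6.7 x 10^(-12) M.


pH = -log10([H+])
pH = -log10(6.7 x 10^(-12))
pH = 11.1739

11.1739


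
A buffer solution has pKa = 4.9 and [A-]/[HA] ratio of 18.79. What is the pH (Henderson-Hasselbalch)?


pH = pKa + log10([A-]/[HA])
pH = 4.9 + log10(18.79)
pH = 6.1739

6.1739


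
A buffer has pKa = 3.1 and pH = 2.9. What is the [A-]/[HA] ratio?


[A-]/[HA] = 10^(pH - pKa)
= 10^(2.9 - 3.1)
= 0.631

0.631


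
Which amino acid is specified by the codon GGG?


Standard genetic code lookup.
Codon GGG -> Gly

Gly


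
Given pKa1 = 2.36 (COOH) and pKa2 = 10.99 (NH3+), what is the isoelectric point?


pI = (pKa1 + pKa2) / 2
pI = (2.36 + 10.99) / 2
pI = 6.675

6.675


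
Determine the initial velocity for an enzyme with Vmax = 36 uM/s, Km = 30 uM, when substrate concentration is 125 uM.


v = Vmax * [S] / (Km + [S])
v = 36 * 125 / (30 + 125)
v = 29.0323 uM/s

29.0323 uM/s


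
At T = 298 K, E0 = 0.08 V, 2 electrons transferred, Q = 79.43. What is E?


E = E0 - (RT/nF) * ln(Q)
E = 0.08 - (8.314 * 298 / (2 * 96485)) * ln(79.43)
E = 0.0238 V

0.0238 V


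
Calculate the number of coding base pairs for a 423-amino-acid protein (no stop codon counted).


Each amino acid = 1 codon = 3 bp
bp = 423 * 3 = 1269 bp

1269 bp


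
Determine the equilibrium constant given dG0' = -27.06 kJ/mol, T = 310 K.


Keq = exp(-dG0 * 1000 / (R * T))
Keq = exp(-(-27.06) * 1000 / (8.314 * 310))
Keq = 36286.3475

36286.3475


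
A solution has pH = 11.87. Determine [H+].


[H+] = 10^(-pH)
[H+] = 10^(-11.87)
[H+] = 1.349e-12 M

1.349e-12 M


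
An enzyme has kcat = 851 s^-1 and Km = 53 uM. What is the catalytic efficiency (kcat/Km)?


Catalytic efficiency = kcat / Km
= 851 / 53
= 16.0566 uM^-1*s^-1

16.0566 uM^-1*s^-1


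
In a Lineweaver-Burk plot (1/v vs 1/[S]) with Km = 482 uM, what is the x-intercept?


x-intercept = -1/Km
= -1/482
= -0.0021 1/uM

-0.0021 1/uM


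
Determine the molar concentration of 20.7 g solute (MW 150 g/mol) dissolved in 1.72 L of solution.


C = (mass / MW) / volume
C = (20.7 / 150) / 1.72
C = 0.0802 M

0.0802 M


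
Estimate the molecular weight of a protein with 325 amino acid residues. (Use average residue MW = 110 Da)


MW = n_residues * 110 Da
MW = 325 * 110
MW = 35750 Da

35750 Da


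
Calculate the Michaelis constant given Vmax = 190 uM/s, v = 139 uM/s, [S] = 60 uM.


Km = [S] * (Vmax - v) / v
Km = 60 * (190 - 139) / 139
Km = 22.0144 uM

22.0144 uM


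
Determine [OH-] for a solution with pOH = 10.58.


[OH-] = 10^(-pOH)
[OH-] = 10^(-10.58)
[OH-] = 2.630e-11 M

2.630e-11 M


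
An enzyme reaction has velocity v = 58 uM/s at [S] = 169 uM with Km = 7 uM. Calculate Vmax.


Vmax = v * (Km + [S]) / [S]
Vmax = 58 * (7 + 169) / 169
Vmax = 60.4024 uM/s

60.4024 uM/s


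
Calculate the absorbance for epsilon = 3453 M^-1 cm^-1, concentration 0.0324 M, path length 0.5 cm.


A = epsilon * c * l
A = 3453 * 0.0324 * 0.5
A = 55.9386

55.9386


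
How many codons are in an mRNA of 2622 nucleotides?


codons = nucleotides / 3
codons = 2622 / 3 = 874

874


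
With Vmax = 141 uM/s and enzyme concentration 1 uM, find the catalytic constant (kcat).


kcat = Vmax / [E]t
kcat = 141 / 1
kcat = 141.0 s^-1

141.0 s^-1


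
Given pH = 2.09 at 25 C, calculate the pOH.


pOH = 14 - pH
pOH = 14 - 2.09
pOH = 11.91

11.91


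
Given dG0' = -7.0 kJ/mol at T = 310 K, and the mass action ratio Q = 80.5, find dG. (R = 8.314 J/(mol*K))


dG = dG0' + RT * ln(Q) / 1000
dG = -7.0 + 8.314 * 310 * ln(80.5) / 1000
dG = 4.31 kJ/mol

4.31 kJ/mol


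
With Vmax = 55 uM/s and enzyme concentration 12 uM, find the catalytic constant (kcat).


kcat = Vmax / [E]t
kcat = 55 / 12
kcat = 4.5833 s^-1

4.5833 s^-1


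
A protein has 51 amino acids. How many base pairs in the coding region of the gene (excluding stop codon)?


Each amino acid = 1 codon = 3 bp
bp = 51 * 3 = 153 bp

153 bp


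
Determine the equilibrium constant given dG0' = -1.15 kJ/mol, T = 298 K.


Keq = exp(-dG0 * 1000 / (R * T))
Keq = exp(-(-1.15) * 1000 / (8.314 * 298))
Keq = 1.5907

1.5907


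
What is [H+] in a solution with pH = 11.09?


[H+] = 10^(-pH)
[H+] = 10^(-11.09)
[H+] = 8.128e-12 M

8.128e-12 M


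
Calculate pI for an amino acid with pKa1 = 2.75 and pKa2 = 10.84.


pI = (pKa1 + pKa2) / 2
pI = (2.75 + 10.84) / 2
pI = 6.795

6.795


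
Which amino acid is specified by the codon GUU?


Standard genetic code lookup.
Codon GUU -> Val

Val


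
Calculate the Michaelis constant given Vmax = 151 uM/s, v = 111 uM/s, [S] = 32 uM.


Km = [S] * (Vmax - v) / v
Km = 32 * (151 - 111) / 111
Km = 11.5315 uM

11.5315 uM


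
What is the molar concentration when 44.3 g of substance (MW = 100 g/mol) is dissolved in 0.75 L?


C = (mass / MW) / volume
C = (44.3 / 100) / 0.75
C = 0.5907 M

0.5907 M


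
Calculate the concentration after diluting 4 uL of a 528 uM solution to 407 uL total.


C2 = C1 * V1 / V2
C2 = 528 * 4 / 407
C2 = 5.1892 uM

5.1892 uM


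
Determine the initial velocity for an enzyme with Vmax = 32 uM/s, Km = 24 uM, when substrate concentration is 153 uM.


v = Vmax * [S] / (Km + [S])
v = 32 * 153 / (24 + 153)
v = 27.661 uM/s

27.661 uM/s


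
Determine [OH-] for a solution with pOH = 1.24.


[OH-] = 10^(-pOH)
[OH-] = 10^(-1.24)
[OH-] = 0.0575 M

0.0575 M


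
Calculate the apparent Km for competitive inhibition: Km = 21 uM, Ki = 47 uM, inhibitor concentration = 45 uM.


Km_app = Km * (1 + [I]/Ki)
Km_app = 21 * (1 + 45/47)
Km_app = 41.1064 uM

41.1064 uM


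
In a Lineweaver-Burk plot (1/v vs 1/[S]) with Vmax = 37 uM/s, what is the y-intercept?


y-intercept = 1/Vmax
= 1/37
= 0.027 s/uM

0.027 s/uM


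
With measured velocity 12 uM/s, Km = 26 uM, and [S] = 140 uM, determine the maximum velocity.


Vmax = v * (Km + [S]) / [S]
Vmax = 12 * (26 + 140) / 140
Vmax = 14.2286 uM/s

14.2286 uM/s


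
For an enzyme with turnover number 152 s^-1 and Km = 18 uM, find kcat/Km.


Catalytic efficiency = kcat / Km
= 152 / 18
= 8.4444 uM^-1*s^-1

8.4444 uM^-1*s^-1


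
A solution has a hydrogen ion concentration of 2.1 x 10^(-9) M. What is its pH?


pH = -log10([H+])
pH = -log10(2.1 x 10^(-9))
pH = 8.6778

8.6778


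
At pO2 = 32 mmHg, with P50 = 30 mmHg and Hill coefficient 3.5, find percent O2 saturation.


Y = pO2^n / (P50^n + pO2^n)
Y = 32^3.5 / (30^3.5 + 32^3.5)
Y = 55.62%

55.62%


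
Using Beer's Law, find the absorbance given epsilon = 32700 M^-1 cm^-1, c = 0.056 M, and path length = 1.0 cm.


A = epsilon * c * l
A = 32700 * 0.056 * 1.0
A = 1831.2

1831.2


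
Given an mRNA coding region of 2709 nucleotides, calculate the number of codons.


codons = nucleotides / 3
codons = 2709 / 3 = 903

903


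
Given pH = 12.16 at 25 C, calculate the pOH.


pOH = 14 - pH
pOH = 14 - 12.16
pOH = 1.84

1.84


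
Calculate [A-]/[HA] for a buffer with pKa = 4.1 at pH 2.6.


[A-]/[HA] = 10^(pH - pKa)
= 10^(2.6 - 4.1)
= 0.0316

0.0316


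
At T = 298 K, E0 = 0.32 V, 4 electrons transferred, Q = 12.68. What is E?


E = E0 - (RT/nF) * ln(Q)
E = 0.32 - (8.314 * 298 / (4 * 96485)) * ln(12.68)
E = 0.3037 V

0.3037 V


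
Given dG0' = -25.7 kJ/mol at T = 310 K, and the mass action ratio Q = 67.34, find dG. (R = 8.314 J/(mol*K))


dG = dG0' + RT * ln(Q) / 1000
dG = -25.7 + 8.314 * 310 * ln(67.34) / 1000
dG = -14.85 kJ/mol

-14.85 kJ/mol


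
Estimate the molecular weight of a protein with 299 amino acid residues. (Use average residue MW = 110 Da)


MW = n_residues * 110 Da
MW = 299 * 110
MW = 32890 Da

32890 Da


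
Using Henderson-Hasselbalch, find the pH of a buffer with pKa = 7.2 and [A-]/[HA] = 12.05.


pH = pKa + log10([A-]/[HA])
pH = 7.2 + log10(12.05)
pH = 8.281

8.281


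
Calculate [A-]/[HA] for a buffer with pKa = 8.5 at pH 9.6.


[A-]/[HA] = 10^(pH - pKa)
= 10^(9.6 - 8.5)
= 12.5893

12.5893


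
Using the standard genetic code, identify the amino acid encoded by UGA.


Standard genetic code lookup.
Codon UGA -> Stop

Stop


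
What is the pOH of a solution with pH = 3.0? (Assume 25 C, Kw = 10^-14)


pOH = 14 - pH
pOH = 14 - 3.0
pOH = 11.0

11.0


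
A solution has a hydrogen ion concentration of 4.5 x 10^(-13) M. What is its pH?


pH = -log10([H+])
pH = -log10(4.5 x 10^(-13))
pH = 12.3468

12.3468


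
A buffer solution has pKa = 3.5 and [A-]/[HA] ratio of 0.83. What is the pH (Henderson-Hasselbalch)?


pH = pKa + log10([A-]/[HA])
pH = 3.5 + log10(0.83)
pH = 3.4191

3.4191


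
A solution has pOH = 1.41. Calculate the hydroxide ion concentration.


[OH-] = 10^(-pOH)
[OH-] = 10^(-1.41)
[OH-] = 0.0389 M

0.0389 M


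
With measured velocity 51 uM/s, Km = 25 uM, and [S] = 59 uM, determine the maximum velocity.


Vmax = v * (Km + [S]) / [S]
Vmax = 51 * (25 + 59) / 59
Vmax = 72.6102 uM/s

72.6102 uM/s


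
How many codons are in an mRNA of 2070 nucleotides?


codons = nucleotides / 3
codons = 2070 / 3 = 690

690


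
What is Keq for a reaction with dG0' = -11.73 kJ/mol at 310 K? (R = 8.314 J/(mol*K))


Keq = exp(-dG0 * 1000 / (R * T))
Keq = exp(-(-11.73) * 1000 / (8.314 * 310))
Keq = 94.7464

94.7464


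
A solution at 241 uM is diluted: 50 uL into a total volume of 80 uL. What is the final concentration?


C2 = C1 * V1 / V2
C2 = 241 * 50 / 80
C2 = 150.625 uM

150.625 uM


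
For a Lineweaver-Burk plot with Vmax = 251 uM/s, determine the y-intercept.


y-intercept = 1/Vmax
= 1/251
= 0.004 s/uM

0.004 s/uM


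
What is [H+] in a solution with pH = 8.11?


[H+] = 10^(-pH)
[H+] = 10^(-8.11)
[H+] = 7.762e-09 M

7.762e-09 M


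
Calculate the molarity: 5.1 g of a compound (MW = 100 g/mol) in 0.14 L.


C = (mass / MW) / volume
C = (5.1 / 100) / 0.14
C = 0.3643 M

0.3643 M


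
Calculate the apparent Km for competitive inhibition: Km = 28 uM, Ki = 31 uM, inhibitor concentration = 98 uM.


Km_app = Km * (1 + [I]/Ki)
Km_app = 28 * (1 + 98/31)
Km_app = 116.5161 uM

116.5161 uM


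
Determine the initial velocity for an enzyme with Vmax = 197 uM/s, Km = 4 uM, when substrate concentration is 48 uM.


v = Vmax * [S] / (Km + [S])
v = 197 * 48 / (4 + 48)
v = 181.8462 uM/s

181.8462 uM/s


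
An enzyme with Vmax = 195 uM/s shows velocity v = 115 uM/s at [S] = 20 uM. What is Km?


Km = [S] * (Vmax - v) / v
Km = 20 * (195 - 115) / 115
Km = 13.913 uM

13.913 uM


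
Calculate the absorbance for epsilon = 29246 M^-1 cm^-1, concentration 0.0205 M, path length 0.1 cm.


A = epsilon * c * l
A = 29246 * 0.0205 * 0.1
A = 59.9543

59.9543


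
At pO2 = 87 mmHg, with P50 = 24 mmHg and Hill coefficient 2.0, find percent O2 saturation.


Y = pO2^n / (P50^n + pO2^n)
Y = 87^2.0 / (24^2.0 + 87^2.0)
Y = 92.93%

92.93%


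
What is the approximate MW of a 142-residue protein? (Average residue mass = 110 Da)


MW = n_residues * 110 Da
MW = 142 * 110
MW = 15620 Da

15620 Da


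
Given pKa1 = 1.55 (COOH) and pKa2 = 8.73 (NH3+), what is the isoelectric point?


pI = (pKa1 + pKa2) / 2
pI = (1.55 + 8.73) / 2
pI = 5.14

5.14


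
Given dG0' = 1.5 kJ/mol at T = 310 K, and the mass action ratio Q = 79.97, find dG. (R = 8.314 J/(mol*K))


dG = dG0' + RT * ln(Q) / 1000
dG = 1.5 + 8.314 * 310 * ln(79.97) / 1000
dG = 12.793 kJ/mol

12.793 kJ/mol


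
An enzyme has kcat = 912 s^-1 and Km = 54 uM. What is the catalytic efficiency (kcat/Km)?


Catalytic efficiency = kcat / Km
= 912 / 54
= 16.8889 uM^-1*s^-1

16.8889 uM^-1*s^-1


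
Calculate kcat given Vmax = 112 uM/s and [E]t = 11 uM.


kcat = Vmax / [E]t
kcat = 112 / 11
kcat = 10.1818 s^-1

10.1818 s^-1


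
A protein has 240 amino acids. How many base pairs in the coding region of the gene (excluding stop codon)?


Each amino acid = 1 codon = 3 bp
bp = 240 * 3 = 720 bp

720 bp


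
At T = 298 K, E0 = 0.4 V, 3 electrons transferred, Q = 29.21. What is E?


E = E0 - (RT/nF) * ln(Q)
E = 0.4 - (8.314 * 298 / (3 * 96485)) * ln(29.21)
E = 0.3711 V

0.3711 V


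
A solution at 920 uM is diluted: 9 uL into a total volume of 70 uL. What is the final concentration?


C2 = C1 * V1 / V2
C2 = 920 * 9 / 70
C2 = 118.2857 uM

118.2857 uM


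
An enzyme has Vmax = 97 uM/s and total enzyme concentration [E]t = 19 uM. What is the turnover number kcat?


kcat = Vmax / [E]t
kcat = 97 / 19
kcat = 5.1053 s^-1

5.1053 s^-1


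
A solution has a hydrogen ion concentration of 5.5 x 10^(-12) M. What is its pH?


pH = -log10([H+])
pH = -log10(5.5 x 10^(-12))
pH = 11.2596

11.2596


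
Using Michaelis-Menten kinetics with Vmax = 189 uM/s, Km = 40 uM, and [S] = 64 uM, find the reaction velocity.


v = Vmax * [S] / (Km + [S])
v = 189 * 64 / (40 + 64)
v = 116.3077 uM/s

116.3077 uM/s


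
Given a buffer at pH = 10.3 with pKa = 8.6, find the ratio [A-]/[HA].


[A-]/[HA] = 10^(pH - pKa)
= 10^(10.3 - 8.6)
= 50.1187

50.1187


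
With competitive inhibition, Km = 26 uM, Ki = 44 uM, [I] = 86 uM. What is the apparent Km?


Km_app = Km * (1 + [I]/Ki)
Km_app = 26 * (1 + 86/44)
Km_app = 76.8182 uM

76.8182 uM


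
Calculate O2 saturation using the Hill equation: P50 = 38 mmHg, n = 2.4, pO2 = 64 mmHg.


Y = pO2^n / (P50^n + pO2^n)
Y = 64^2.4 / (38^2.4 + 64^2.4)
Y = 77.75%

77.75%


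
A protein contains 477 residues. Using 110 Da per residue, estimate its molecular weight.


MW = n_residues * 110 Da
MW = 477 * 110
MW = 52470 Da

52470 Da


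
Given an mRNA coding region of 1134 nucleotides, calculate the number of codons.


codons = nucleotides / 3
codons = 1134 / 3 = 378

378


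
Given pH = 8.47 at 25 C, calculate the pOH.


pOH = 14 - pH
pOH = 14 - 8.47
pOH = 5.53

5.53


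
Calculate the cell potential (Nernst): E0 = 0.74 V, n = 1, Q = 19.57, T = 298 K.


E = E0 - (RT/nF) * ln(Q)
E = 0.74 - (8.314 * 298 / (1 * 96485)) * ln(19.57)
E = 0.6636 V

0.6636 V


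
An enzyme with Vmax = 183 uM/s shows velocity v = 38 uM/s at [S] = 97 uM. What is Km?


Km = [S] * (Vmax - v) / v
Km = 97 * (183 - 38) / 38
Km = 370.1316 uM

370.1316 uM


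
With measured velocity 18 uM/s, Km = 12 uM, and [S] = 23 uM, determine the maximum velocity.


Vmax = v * (Km + [S]) / [S]
Vmax = 18 * (12 + 23) / 23
Vmax = 27.3913 uM/s

27.3913 uM/s


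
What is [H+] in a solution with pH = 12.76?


[H+] = 10^(-pH)
[H+] = 10^(-12.76)
[H+] = 1.738e-13 M

1.738e-13 M


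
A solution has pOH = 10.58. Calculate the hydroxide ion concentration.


[OH-] = 10^(-pOH)
[OH-] = 10^(-10.58)
[OH-] = 2.630e-11 M

2.630e-11 M


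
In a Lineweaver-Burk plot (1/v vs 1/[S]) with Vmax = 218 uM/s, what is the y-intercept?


y-intercept = 1/Vmax
= 1/218
= 0.0046 s/uM

0.0046 s/uM


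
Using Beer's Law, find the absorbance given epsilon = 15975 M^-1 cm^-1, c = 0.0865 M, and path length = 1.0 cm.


A = epsilon * c * l
A = 15975 * 0.0865 * 1.0
A = 1381.8375

1381.8375


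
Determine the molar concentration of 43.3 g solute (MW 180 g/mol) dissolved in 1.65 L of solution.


C = (mass / MW) / volume
C = (43.3 / 180) / 1.65
C = 0.1458 M

0.1458 M


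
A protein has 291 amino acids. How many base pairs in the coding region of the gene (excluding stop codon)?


Each amino acid = 1 codon = 3 bp
bp = 291 * 3 = 873 bp

873 bp


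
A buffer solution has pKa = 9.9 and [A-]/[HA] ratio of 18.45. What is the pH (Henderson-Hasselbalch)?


pH = pKa + log10([A-]/[HA])
pH = 9.9 + log10(18.45)
pH = 11.166

11.166


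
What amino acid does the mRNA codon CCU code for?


Standard genetic code lookup.
Codon CCU -> Pro

Pro


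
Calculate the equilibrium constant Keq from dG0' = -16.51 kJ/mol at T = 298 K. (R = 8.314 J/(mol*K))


Keq = exp(-dG0 * 1000 / (R * T))
Keq = exp(-(-16.51) * 1000 / (8.314 * 298))
Keq = 783.5087

783.5087


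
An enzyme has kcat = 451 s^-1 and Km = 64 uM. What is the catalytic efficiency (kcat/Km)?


Catalytic efficiency = kcat / Km
= 451 / 64
= 7.0469 uM^-1*s^-1

7.0469 uM^-1*s^-1


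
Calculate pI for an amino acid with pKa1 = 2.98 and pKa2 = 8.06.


pI = (pKa1 + pKa2) / 2
pI = (2.98 + 8.06) / 2
pI = 5.52

5.52


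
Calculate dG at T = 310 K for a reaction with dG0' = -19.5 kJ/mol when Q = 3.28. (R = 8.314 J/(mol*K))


dG = dG0' + RT * ln(Q) / 1000
dG = -19.5 + 8.314 * 310 * ln(3.28) / 1000
dG = -16.4385 kJ/mol

-16.4385 kJ/mol


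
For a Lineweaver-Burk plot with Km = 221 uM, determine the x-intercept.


x-intercept = -1/Km
= -1/221
= -0.0045 1/uM

-0.0045 1/uM


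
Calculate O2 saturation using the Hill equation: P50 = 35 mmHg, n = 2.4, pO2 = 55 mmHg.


Y = pO2^n / (P50^n + pO2^n)
Y = 55^2.4 / (35^2.4 + 55^2.4)
Y = 74.74%

74.74%


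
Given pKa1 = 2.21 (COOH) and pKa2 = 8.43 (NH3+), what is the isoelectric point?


pI = (pKa1 + pKa2) / 2
pI = (2.21 + 8.43) / 2
pI = 5.32

5.32


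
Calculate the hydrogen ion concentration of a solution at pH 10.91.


[H+] = 10^(-pH)
[H+] = 10^(-10.91)
[H+] = 1.230e-11 M

1.230e-11 M


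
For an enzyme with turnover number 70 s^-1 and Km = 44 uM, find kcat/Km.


Catalytic efficiency = kcat / Km
= 70 / 44
= 1.5909 uM^-1*s^-1

1.5909 uM^-1*s^-1


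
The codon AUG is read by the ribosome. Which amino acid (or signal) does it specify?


Standard genetic code lookup.
Codon AUG -> Met (start)

Met (start)


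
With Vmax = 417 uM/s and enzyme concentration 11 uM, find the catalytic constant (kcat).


kcat = Vmax / [E]t
kcat = 417 / 11
kcat = 37.9091 s^-1

37.9091 s^-1


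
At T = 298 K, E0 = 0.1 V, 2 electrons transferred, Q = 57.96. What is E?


E = E0 - (RT/nF) * ln(Q)
E = 0.1 - (8.314 * 298 / (2 * 96485)) * ln(57.96)
E = 0.0479 V

0.0479 V


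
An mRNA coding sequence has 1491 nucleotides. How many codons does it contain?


codons = nucleotides / 3
codons = 1491 / 3 = 497

497


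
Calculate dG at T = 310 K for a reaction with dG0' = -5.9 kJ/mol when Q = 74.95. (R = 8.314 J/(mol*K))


dG = dG0' + RT * ln(Q) / 1000
dG = -5.9 + 8.314 * 310 * ln(74.95) / 1000
dG = 5.2259 kJ/mol

5.2259 kJ/mol


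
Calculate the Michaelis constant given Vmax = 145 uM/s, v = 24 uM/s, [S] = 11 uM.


Km = [S] * (Vmax - v) / v
Km = 11 * (145 - 24) / 24
Km = 55.4583 uM

55.4583 uM


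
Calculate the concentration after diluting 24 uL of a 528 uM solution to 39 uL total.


C2 = C1 * V1 / V2
C2 = 528 * 24 / 39
C2 = 324.9231 uM

324.9231 uM


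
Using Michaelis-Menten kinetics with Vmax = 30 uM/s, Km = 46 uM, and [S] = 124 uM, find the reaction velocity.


v = Vmax * [S] / (Km + [S])
v = 30 * 124 / (46 + 124)
v = 21.8824 uM/s

21.8824 uM/s


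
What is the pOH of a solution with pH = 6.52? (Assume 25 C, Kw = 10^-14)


pOH = 14 - pH
pOH = 14 - 6.52
pOH = 7.48

7.48


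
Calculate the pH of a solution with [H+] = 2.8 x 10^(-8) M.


pH = -log10([H+])
pH = -log10(2.8 x 10^(-8))
pH = 7.5528

7.5528


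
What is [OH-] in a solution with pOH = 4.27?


[OH-] = 10^(-pOH)
[OH-] = 10^(-4.27)
[OH-] = 5.370e-05 M

5.370e-05 M


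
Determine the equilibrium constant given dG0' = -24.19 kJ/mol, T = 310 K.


Keq = exp(-dG0 * 1000 / (R * T))
Keq = exp(-(-24.19) * 1000 / (8.314 * 310))
Keq = 11916.0995

11916.0995


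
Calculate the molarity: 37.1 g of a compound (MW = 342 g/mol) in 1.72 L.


C = (mass / MW) / volume
C = (37.1 / 342) / 1.72
C = 0.0631 M

0.0631 M


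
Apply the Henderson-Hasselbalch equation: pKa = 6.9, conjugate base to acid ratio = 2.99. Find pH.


pH = pKa + log10([A-]/[HA])
pH = 6.9 + log10(2.99)
pH = 7.3757

7.3757


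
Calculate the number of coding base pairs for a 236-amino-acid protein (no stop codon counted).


Each amino acid = 1 codon = 3 bp
bp = 236 * 3 = 708 bp

708 bp


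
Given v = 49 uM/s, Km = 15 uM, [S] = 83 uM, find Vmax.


Vmax = v * (Km + [S]) / [S]
Vmax = 49 * (15 + 83) / 83
Vmax = 57.8554 uM/s

57.8554 uM/s


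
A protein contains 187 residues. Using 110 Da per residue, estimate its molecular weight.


MW = n_residues * 110 Da
MW = 187 * 110
MW = 20570 Da

20570 Da


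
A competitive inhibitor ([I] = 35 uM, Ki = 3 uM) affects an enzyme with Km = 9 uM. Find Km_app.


Km_app = Km * (1 + [I]/Ki)
Km_app = 9 * (1 + 35/3)
Km_app = 114.0 uM

114.0 uM


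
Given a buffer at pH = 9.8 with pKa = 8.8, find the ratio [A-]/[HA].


[A-]/[HA] = 10^(pH - pKa)
= 10^(9.8 - 8.8)
= 10.0

10.0


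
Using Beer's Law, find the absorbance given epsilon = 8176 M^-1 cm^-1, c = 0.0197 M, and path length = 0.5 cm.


A = epsilon * c * l
A = 8176 * 0.0197 * 0.5
A = 80.5336

80.5336


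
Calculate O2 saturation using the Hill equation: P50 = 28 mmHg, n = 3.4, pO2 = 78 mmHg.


Y = pO2^n / (P50^n + pO2^n)
Y = 78^3.4 / (28^3.4 + 78^3.4)
Y = 97.02%

97.02%


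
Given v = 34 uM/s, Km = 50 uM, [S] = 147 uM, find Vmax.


Vmax = v * (Km + [S]) / [S]
Vmax = 34 * (50 + 147) / 147
Vmax = 45.5646 uM/s

45.5646 uM/s


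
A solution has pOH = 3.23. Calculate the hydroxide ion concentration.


[OH-] = 10^(-pOH)
[OH-] = 10^(-3.23)
[OH-] = 5.888e-04 M

5.888e-04 M


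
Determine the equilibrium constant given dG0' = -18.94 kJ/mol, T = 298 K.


Keq = exp(-dG0 * 1000 / (R * T))
Keq = exp(-(-18.94) * 1000 / (8.314 * 298))
Keq = 2089.2931

2089.2931


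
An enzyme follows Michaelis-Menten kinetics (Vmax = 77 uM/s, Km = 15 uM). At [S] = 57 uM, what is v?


v = Vmax * [S] / (Km + [S])
v = 77 * 57 / (15 + 57)
v = 60.9583 uM/s

60.9583 uM/s


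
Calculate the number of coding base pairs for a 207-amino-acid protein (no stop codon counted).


Each amino acid = 1 codon = 3 bp
bp = 207 * 3 = 621 bp

621 bp


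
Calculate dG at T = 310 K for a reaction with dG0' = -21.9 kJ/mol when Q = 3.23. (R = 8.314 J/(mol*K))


dG = dG0' + RT * ln(Q) / 1000
dG = -21.9 + 8.314 * 310 * ln(3.23) / 1000
dG = -18.8781 kJ/mol

-18.8781 kJ/mol


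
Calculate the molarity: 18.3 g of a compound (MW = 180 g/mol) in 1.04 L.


C = (mass / MW) / volume
C = (18.3 / 180) / 1.04
C = 0.0978 M

0.0978 M


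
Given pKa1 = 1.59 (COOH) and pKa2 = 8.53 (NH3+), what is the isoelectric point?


pI = (pKa1 + pKa2) / 2
pI = (1.59 + 8.53) / 2
pI = 5.06

5.06


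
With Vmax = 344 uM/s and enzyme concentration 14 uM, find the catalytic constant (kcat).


kcat = Vmax / [E]t
kcat = 344 / 14
kcat = 24.5714 s^-1

24.5714 s^-1


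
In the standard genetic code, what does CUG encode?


Standard genetic code lookup.
Codon CUG -> Leu

Leu


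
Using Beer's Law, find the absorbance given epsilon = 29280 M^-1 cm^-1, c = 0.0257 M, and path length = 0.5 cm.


A = epsilon * c * l
A = 29280 * 0.0257 * 0.5
A = 376.248

376.248


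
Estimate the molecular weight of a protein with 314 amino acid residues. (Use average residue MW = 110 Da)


MW = n_residues * 110 Da
MW = 314 * 110
MW = 34540 Da

34540 Da


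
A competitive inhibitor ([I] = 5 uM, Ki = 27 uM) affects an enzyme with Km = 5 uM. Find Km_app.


Km_app = Km * (1 + [I]/Ki)
Km_app = 5 * (1 + 5/27)
Km_app = 5.9259 uM

5.9259 uM


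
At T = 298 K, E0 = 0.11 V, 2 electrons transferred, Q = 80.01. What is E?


E = E0 - (RT/nF) * ln(Q)
E = 0.11 - (8.314 * 298 / (2 * 96485)) * ln(80.01)
E = 0.0537 V

0.0537 V


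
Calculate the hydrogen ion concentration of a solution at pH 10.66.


[H+] = 10^(-pH)
[H+] = 10^(-10.66)
[H+] = 2.188e-11 M

2.188e-11 M


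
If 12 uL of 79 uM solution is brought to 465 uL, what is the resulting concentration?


C2 = C1 * V1 / V2
C2 = 79 * 12 / 465
C2 = 2.0387 uM

2.0387 uM


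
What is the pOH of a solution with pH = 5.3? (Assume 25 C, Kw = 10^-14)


pOH = 14 - pH
pOH = 14 - 5.3
pOH = 8.7

8.7


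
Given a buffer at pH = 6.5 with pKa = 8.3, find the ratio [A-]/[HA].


[A-]/[HA] = 10^(pH - pKa)
= 10^(6.5 - 8.3)
= 0.0158

0.0158


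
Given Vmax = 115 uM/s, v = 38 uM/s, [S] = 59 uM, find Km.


Km = [S] * (Vmax - v) / v
Km = 59 * (115 - 38) / 38
Km = 119.5526 uM

119.5526 uM


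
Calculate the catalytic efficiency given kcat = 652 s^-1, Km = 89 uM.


Catalytic efficiency = kcat / Km
= 652 / 89
= 7.3258 uM^-1*s^-1

7.3258 uM^-1*s^-1


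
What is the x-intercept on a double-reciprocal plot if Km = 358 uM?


x-intercept = -1/Km
= -1/358
= -0.0028 1/uM

-0.0028 1/uM


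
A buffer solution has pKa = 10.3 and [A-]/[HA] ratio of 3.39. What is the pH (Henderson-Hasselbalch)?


pH = pKa + log10([A-]/[HA])
pH = 10.3 + log10(3.39)
pH = 10.8302

10.8302


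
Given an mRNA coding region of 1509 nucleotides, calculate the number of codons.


codons = nucleotides / 3
codons = 1509 / 3 = 503

503


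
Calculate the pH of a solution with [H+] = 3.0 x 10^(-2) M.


pH = -log10([H+])
pH = -log10(3.0 x 10^(-2))
pH = 1.5229

1.5229


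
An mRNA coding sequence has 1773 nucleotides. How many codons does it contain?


codons = nucleotides / 3
codons = 1773 / 3 = 591

591


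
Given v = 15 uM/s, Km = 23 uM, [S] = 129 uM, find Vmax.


Vmax = v * (Km + [S]) / [S]
Vmax = 15 * (23 + 129) / 129
Vmax = 17.6744 uM/s

17.6744 uM/s


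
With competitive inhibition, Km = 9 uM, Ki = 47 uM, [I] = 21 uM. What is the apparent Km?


Km_app = Km * (1 + [I]/Ki)
Km_app = 9 * (1 + 21/47)
Km_app = 13.0213 uM

13.0213 uM


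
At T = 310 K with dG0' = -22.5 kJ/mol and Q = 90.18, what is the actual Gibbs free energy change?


dG = dG0' + RT * ln(Q) / 1000
dG = -22.5 + 8.314 * 310 * ln(90.18) / 1000
dG = -10.8973 kJ/mol

-10.8973 kJ/mol


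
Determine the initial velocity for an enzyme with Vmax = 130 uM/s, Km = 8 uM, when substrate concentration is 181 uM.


v = Vmax * [S] / (Km + [S])
v = 130 * 181 / (8 + 181)
v = 124.4974 uM/s

124.4974 uM/s


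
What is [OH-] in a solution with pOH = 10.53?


[OH-] = 10^(-pOH)
[OH-] = 10^(-10.53)
[OH-] = 2.951e-11 M

2.951e-11 M


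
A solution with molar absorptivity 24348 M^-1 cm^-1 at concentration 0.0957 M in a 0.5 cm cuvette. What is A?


A = epsilon * c * l
A = 24348 * 0.0957 * 0.5
A = 1165.0518

1165.0518


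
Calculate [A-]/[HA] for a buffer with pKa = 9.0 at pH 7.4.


[A-]/[HA] = 10^(pH - pKa)
= 10^(7.4 - 9.0)
= 0.0251

0.0251


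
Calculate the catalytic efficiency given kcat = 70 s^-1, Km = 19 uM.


Catalytic efficiency = kcat / Km
= 70 / 19
= 3.6842 uM^-1*s^-1

3.6842 uM^-1*s^-1


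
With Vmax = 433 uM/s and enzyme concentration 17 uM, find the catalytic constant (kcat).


kcat = Vmax / [E]t
kcat = 433 / 17
kcat = 25.4706 s^-1

25.4706 s^-1


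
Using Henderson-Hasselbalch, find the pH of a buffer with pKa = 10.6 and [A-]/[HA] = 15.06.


pH = pKa + log10([A-]/[HA])
pH = 10.6 + log10(15.06)
pH = 11.7778

11.7778


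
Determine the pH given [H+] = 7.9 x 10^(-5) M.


pH = -log10([H+])
pH = -log10(7.9 x 10^(-5))
pH = 4.1024

4.1024


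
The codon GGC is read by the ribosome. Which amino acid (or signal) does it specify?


Standard genetic code lookup.
Codon GGC -> Gly

Gly


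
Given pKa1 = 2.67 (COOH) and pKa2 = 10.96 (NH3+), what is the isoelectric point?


pI = (pKa1 + pKa2) / 2
pI = (2.67 + 10.96) / 2
pI = 6.815

6.815


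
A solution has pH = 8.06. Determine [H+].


[H+] = 10^(-pH)
[H+] = 10^(-8.06)
[H+] = 8.710e-09 M

8.710e-09 M


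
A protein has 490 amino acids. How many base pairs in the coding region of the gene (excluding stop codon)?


Each amino acid = 1 codon = 3 bp
bp = 490 * 3 = 1470 bp

1470 bp


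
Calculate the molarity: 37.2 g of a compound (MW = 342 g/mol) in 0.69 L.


C = (mass / MW) / volume
C = (37.2 / 342) / 0.69
C = 0.1576 M

0.1576 M


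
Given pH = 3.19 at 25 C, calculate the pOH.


pOH = 14 - pH
pOH = 14 - 3.19
pOH = 10.81

10.81


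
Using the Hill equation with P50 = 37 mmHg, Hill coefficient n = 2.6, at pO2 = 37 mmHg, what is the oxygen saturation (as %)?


Y = pO2^n / (P50^n + pO2^n)
Y = 37^2.6 / (37^2.6 + 37^2.6)
Y = 50.0%

50.0%


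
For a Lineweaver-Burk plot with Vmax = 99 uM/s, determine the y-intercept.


y-intercept = 1/Vmax
= 1/99
= 0.0101 s/uM

0.0101 s/uM


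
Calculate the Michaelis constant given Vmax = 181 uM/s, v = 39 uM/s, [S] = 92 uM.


Km = [S] * (Vmax - v) / v
Km = 92 * (181 - 39) / 39
Km = 334.9744 uM

334.9744 uM


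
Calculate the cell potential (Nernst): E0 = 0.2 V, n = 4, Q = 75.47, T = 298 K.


E = E0 - (RT/nF) * ln(Q)
E = 0.2 - (8.314 * 298 / (4 * 96485)) * ln(75.47)
E = 0.1722 V

0.1722 V


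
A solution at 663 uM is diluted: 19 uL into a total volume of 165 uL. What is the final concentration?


C2 = C1 * V1 / V2
C2 = 663 * 19 / 165
C2 = 76.3455 uM

76.3455 uM


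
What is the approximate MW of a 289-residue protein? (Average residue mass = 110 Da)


MW = n_residues * 110 Da
MW = 289 * 110
MW = 31790 Da

31790 Da


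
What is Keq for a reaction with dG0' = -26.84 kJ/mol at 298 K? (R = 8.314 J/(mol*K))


Keq = exp(-dG0 * 1000 / (R * T))
Keq = exp(-(-26.84) * 1000 / (8.314 * 298))
Keq = 50674.9348

50674.9348


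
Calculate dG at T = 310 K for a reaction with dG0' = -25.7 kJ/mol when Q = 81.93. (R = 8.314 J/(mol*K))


dG = dG0' + RT * ln(Q) / 1000
dG = -25.7 + 8.314 * 310 * ln(81.93) / 1000
dG = -14.3446 kJ/mol

-14.3446 kJ/mol


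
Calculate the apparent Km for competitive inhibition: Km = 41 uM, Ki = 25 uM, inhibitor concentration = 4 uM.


Km_app = Km * (1 + [I]/Ki)
Km_app = 41 * (1 + 4/25)
Km_app = 47.56 uM

47.56 uM


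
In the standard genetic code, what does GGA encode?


Standard genetic code lookup.
Codon GGA -> Gly

Gly


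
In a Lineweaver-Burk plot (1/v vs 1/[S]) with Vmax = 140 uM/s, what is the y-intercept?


y-intercept = 1/Vmax
= 1/140
= 0.0071 s/uM

0.0071 s/uM


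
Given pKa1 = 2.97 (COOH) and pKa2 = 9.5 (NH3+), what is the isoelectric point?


pI = (pKa1 + pKa2) / 2
pI = (2.97 + 9.5) / 2
pI = 6.235

6.235


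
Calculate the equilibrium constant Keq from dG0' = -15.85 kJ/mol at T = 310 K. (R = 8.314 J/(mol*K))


Keq = exp(-dG0 * 1000 / (R * T))
Keq = exp(-(-15.85) * 1000 / (8.314 * 310))
Keq = 468.6008

468.6008


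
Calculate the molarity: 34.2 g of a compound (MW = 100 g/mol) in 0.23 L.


C = (mass / MW) / volume
C = (34.2 / 100) / 0.23
C = 1.487 M

1.487 M


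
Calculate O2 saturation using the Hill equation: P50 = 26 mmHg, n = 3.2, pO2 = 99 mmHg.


Y = pO2^n / (P50^n + pO2^n)
Y = 99^3.2 / (26^3.2 + 99^3.2)
Y = 98.63%

98.63%


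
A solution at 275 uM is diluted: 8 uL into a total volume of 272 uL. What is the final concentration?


C2 = C1 * V1 / V2
C2 = 275 * 8 / 272
C2 = 8.0882 uM

8.0882 uM


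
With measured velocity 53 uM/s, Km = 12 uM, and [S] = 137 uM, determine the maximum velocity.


Vmax = v * (Km + [S]) / [S]
Vmax = 53 * (12 + 137) / 137
Vmax = 57.6423 uM/s

57.6423 uM/s


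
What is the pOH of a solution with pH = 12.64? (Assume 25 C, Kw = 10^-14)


pOH = 14 - pH
pOH = 14 - 12.64
pOH = 1.36

1.36


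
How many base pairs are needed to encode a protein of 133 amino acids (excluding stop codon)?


Each amino acid = 1 codon = 3 bp
bp = 133 * 3 = 399 bp

399 bp


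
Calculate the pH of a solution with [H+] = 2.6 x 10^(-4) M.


pH = -log10([H+])
pH = -log10(2.6 x 10^(-4))
pH = 3.585

3.585


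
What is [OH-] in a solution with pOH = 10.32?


[OH-] = 10^(-pOH)
[OH-] = 10^(-10.32)
[OH-] = 4.786e-11 M

4.786e-11 M


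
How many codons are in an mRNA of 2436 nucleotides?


codons = nucleotides / 3
codons = 2436 / 3 = 812

812


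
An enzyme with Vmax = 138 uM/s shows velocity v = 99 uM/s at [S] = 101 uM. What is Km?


Km = [S] * (Vmax - v) / v
Km = 101 * (138 - 99) / 99
Km = 39.7879 uM

39.7879 uM


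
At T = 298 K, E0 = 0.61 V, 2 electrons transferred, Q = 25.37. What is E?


E = E0 - (RT/nF) * ln(Q)
E = 0.61 - (8.314 * 298 / (2 * 96485)) * ln(25.37)
E = 0.5685 V

0.5685 V


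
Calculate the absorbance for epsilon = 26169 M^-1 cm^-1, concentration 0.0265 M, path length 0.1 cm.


A = epsilon * c * l
A = 26169 * 0.0265 * 0.1
A = 69.3478

69.3478


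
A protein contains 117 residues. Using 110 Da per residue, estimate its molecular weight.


MW = n_residues * 110 Da
MW = 117 * 110
MW = 12870 Da

12870 Da


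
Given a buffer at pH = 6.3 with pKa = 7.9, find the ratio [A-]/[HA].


[A-]/[HA] = 10^(pH - pKa)
= 10^(6.3 - 7.9)
= 0.0251

0.0251


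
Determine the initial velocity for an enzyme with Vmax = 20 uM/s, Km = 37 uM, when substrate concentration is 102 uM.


v = Vmax * [S] / (Km + [S])
v = 20 * 102 / (37 + 102)
v = 14.6763 uM/s

14.6763 uM/s


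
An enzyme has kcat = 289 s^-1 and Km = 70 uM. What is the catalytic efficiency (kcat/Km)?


Catalytic efficiency = kcat / Km
= 289 / 70
= 4.1286 uM^-1*s^-1

4.1286 uM^-1*s^-1


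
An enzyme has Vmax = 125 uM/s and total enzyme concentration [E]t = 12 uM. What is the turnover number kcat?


kcat = Vmax / [E]t
kcat = 125 / 12
kcat = 10.4167 s^-1

10.4167 s^-1


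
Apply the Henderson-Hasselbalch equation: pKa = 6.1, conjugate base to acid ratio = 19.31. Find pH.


pH = pKa + log10([A-]/[HA])
pH = 6.1 + log10(19.31)
pH = 7.3858

7.3858


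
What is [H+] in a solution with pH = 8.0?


[H+] = 10^(-pH)
[H+] = 10^(-8.0)
[H+] = 1.000e-08 M

1.000e-08 M


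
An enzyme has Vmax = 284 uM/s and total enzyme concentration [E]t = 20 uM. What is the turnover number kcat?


kcat = Vmax / [E]t
kcat = 284 / 20
kcat = 14.2 s^-1

14.2 s^-1


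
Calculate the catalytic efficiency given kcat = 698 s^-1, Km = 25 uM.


Catalytic efficiency = kcat / Km
= 698 / 25
= 27.92 uM^-1*s^-1

27.92 uM^-1*s^-1


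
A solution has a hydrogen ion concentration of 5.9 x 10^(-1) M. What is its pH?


pH = -log10([H+])
pH = -log10(5.9 x 10^(-1))
pH = 0.2291

0.2291


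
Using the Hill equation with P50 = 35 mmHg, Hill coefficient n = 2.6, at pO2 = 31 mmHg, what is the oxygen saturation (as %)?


Y = pO2^n / (P50^n + pO2^n)
Y = 31^2.6 / (35^2.6 + 31^2.6)
Y = 42.18%

42.18%


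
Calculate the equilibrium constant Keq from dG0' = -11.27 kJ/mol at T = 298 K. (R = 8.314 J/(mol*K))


Keq = exp(-dG0 * 1000 / (R * T))
Keq = exp(-(-11.27) * 1000 / (8.314 * 298))
Keq = 94.5197

94.5197


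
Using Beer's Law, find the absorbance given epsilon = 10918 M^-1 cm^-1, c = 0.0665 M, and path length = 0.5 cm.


A = epsilon * c * l
A = 10918 * 0.0665 * 0.5
A = 363.0235

363.0235


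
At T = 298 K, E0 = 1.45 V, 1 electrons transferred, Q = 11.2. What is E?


E = E0 - (RT/nF) * ln(Q)
E = 1.45 - (8.314 * 298 / (1 * 96485)) * ln(11.2)
E = 1.388 V

1.388 V


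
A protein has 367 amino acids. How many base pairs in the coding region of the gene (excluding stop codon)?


Each amino acid = 1 codon = 3 bp
bp = 367 * 3 = 1101 bp

1101 bp


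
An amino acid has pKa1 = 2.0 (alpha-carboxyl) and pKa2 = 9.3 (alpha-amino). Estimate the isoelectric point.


pI = (pKa1 + pKa2) / 2
pI = (2.0 + 9.3) / 2
pI = 5.65

5.65


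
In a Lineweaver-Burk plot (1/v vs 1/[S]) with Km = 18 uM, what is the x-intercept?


x-intercept = -1/Km
= -1/18
= -0.0556 1/uM

-0.0556 1/uM


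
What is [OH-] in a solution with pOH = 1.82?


[OH-] = 10^(-pOH)
[OH-] = 10^(-1.82)
[OH-] = 0.0151 M

0.0151 M


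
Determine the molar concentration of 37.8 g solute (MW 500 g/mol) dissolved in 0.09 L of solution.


C = (mass / MW) / volume
C = (37.8 / 500) / 0.09
C = 0.84 M

0.84 M


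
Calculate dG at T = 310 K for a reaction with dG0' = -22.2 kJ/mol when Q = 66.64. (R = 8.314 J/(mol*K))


dG = dG0' + RT * ln(Q) / 1000
dG = -22.2 + 8.314 * 310 * ln(66.64) / 1000
dG = -11.377 kJ/mol

-11.377 kJ/mol


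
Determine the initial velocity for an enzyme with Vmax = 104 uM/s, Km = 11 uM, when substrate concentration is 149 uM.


v = Vmax * [S] / (Km + [S])
v = 104 * 149 / (11 + 149)
v = 96.85 uM/s

96.85 uM/s


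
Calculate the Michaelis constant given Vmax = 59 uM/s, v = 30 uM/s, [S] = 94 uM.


Km = [S] * (Vmax - v) / v
Km = 94 * (59 - 30) / 30
Km = 90.8667 uM

90.8667 uM


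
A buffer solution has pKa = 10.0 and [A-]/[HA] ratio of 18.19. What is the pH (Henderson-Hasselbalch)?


pH = pKa + log10([A-]/[HA])
pH = 10.0 + log10(18.19)
pH = 11.2598

11.2598


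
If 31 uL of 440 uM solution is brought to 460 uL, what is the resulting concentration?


C2 = C1 * V1 / V2
C2 = 440 * 31 / 460
C2 = 29.6522 uM

29.6522 uM


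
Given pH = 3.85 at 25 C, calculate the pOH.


pOH = 14 - pH
pOH = 14 - 3.85
pOH = 10.15

10.15
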